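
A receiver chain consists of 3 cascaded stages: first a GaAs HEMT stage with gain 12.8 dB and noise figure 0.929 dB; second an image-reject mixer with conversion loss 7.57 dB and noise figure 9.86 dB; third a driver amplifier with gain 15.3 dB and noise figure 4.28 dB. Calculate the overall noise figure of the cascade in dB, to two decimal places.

3.42 dB

Convert to linear (a loss of L dB is a gain of −L dB): F_i = 10^(NF_i/10), G_i = 10^(G_i,dB/10)
  Stage 1: F_1 = 10^(0.929/10) = 1.239, G_1 = 10^(12.8/10) = 19.05
  Stage 2: F_2 = 10^(9.86/10) = 9.683, G_2 = 10^(−7.57/10) = 0.1750
  Stage 3: F_3 = 10^(4.28/10) = 2.679, G_3 = 10^(15.3/10) = 33.88
Friis cascade:
  F = 1.239 + (9.683 − 1)/19.05 + (2.679 − 1)/3.334 = 2.198
NF = 10 log₁₀(2.198) = 3.42 dB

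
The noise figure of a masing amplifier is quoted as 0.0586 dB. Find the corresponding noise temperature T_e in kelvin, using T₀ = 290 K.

3.94 K

F = 10^(0.0586/10) = 1.01358
T_e = (F − 1)·T₀ = (1.01358 − 1) × 290 = 3.94 K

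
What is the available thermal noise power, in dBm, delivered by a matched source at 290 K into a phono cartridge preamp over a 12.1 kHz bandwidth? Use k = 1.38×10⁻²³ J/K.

−133.1 dBm

P_n = kTB = 1.38×10⁻²³ × 290 × 1.21×10⁴ = 4.84×10⁻¹⁷ W
In dBm: 10 log₁₀(4.84×10⁻¹⁷ / 10⁻³) = −133.1 dBm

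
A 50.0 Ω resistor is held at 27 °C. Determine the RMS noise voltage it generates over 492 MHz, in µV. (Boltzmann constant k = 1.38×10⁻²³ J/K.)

20.2 µV

T = 27 °C + 273.15 = 300.15 K
V_n = √(4kTRB)
4kTRB = 4 × 1.38×10⁻²³ × 300.15 × 5.00×10¹ × 4.92×10⁸ = 4.08×10⁻¹⁰ V²
V_n = √(4.08×10⁻¹⁰) = 2.02×10⁻⁵ V = 20.2 µV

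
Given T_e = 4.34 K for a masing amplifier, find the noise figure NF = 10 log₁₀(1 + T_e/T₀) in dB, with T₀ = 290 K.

F = 1 + T_e/T₀ = 1 + 4.34/290 = 1.01497
NF = 10 log₁₀(1.01497) = 0.065 dB

0.065 dB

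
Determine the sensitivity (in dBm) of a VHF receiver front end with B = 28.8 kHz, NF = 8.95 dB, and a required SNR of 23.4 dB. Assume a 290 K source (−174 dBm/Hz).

Sensitivity = −174 + 10 log₁₀(B) + NF + SNR_min
= −174 + 44.59 + 8.95 + 23.4
= −97.06 dBm → −97.1 dBm

−97.1 dBm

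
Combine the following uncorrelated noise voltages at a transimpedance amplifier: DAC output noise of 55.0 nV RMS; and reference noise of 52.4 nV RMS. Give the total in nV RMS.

76.0 nV

Uncorrelated sources add in power (mean-square): V_tot = √(ΣV_i²)
V_tot = √[(5.50×10⁻⁸)² + (5.24×10⁻⁸)²] = 7.60×10⁻⁸ V = 76.0 nV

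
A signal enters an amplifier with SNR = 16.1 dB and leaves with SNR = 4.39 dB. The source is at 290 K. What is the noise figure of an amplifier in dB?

11.71 dB

NF (dB) = SNR_in(dB) − SNR_out(dB) when the source is at T₀
NF = 16.1 − 4.39 = 11.71 dB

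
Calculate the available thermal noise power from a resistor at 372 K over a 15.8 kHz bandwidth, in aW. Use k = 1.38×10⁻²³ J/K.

81.1 aW

P_n = kTB = 1.38×10⁻²³ × 372 × 1.58×10⁴ = 8.11×10⁻¹⁷ W = 81.1 aW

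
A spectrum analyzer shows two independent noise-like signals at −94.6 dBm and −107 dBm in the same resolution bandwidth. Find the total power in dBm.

−94.4 dBm

Convert to linear, add, convert back:
P₁ = 3.47×10⁻¹³ W, P₂ = 2.00×10⁻¹⁴ W
P_tot = 3.67×10⁻¹³ W → 10 log₁₀(P_tot / 10⁻³) = −94.4 dBm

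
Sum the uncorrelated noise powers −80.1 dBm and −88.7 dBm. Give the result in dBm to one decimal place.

−79.5 dBm

Convert to linear, add, convert back:
P₁ = 9.77×10⁻¹² W, P₂ = 1.35×10⁻¹² W
P_tot = 1.11×10⁻¹¹ W → 10 log₁₀(P_tot / 10⁻³) = −79.5 dBm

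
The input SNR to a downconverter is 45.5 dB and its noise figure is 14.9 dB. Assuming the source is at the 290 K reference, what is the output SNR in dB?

30.6 dB

By definition F = SNR_in/SNR_out, so in dB: SNR_out = SNR_in − NF
SNR_out = 45.5 − 14.9 = 30.6 dB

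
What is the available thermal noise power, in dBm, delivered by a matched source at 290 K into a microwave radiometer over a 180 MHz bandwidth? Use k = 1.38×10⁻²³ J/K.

−91.4 dBm

P_n = kTB = 1.38×10⁻²³ × 290 × 1.80×10⁸ = 7.20×10⁻¹³ W
In dBm: 10 log₁₀(7.20×10⁻¹³ / 10⁻³) = −91.4 dBm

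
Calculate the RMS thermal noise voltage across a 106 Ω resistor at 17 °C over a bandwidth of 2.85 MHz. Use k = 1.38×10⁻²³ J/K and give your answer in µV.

2.20 µV

T = 17 °C + 273.15 = 290.15 K
V_n = √(4kTRB)
4kTRB = 4 × 1.38×10⁻²³ × 290.15 × 1.06×10² × 2.85×10⁶ = 4.84×10⁻¹² V²
V_n = √(4.84×10⁻¹²) = 2.20×10⁻⁶ V = 2.20 µV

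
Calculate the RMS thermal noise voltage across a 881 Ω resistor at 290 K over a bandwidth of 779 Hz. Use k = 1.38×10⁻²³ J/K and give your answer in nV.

105 nV

V_n = √(4kTRB)
4kTRB = 4 × 1.38×10⁻²³ × 290 × 8.81×10² × 7.79×10² = 1.10×10⁻¹⁴ V²
V_n = √(1.10×10⁻¹⁴) = 1.05×10⁻⁷ V = 105 nV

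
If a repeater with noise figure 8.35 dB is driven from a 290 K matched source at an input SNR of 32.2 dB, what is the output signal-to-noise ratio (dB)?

23.85 dB

By definition F = SNR_in/SNR_out, so in dB: SNR_out = SNR_in − NF
SNR_out = 32.2 − 8.35 = 23.85 dB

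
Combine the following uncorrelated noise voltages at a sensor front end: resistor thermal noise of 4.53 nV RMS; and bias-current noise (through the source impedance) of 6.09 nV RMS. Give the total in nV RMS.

Uncorrelated sources add in power (mean-square): V_tot = √(ΣV_i²)
V_tot = √[(4.53×10⁻⁹)² + (6.09×10⁻⁹)²] = 7.59×10⁻⁹ V = 7.59 nV

7.59 nV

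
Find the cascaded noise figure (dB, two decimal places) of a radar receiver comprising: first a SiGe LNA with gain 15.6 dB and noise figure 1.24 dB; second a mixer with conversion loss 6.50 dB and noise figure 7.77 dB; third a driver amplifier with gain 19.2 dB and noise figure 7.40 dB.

Convert to linear (a loss of L dB is a gain of −L dB): F_i = 10^(NF_i/10), G_i = 10^(G_i,dB/10)
  Stage 1: F_1 = 10^(1.24/10) = 1.330, G_1 = 10^(15.6/10) = 36.31
  Stage 2: F_2 = 10^(7.77/10) = 5.984, G_2 = 10^(−6.50/10) = 0.2239
  Stage 3: F_3 = 10^(7.40/10) = 5.495, G_3 = 10^(19.2/10) = 83.18
Friis cascade:
  F = 1.330 + (5.984 − 1)/36.31 + (5.495 − 1)/8.128 = 2.021
NF = 10 log₁₀(2.021) = 3.06 dB

3.06 dB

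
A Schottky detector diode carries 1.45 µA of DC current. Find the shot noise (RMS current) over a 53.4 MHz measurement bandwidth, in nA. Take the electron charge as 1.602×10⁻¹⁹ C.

I_n = √(2qI·B)
2qI·B = 2 × 1.602×10⁻¹⁹ × 1.45×10⁻⁶ × 5.34×10⁷ = 2.48×10⁻¹⁷ A²
I_n = √(2.48×10⁻¹⁷) = 4.98×10⁻⁹ A = 4.98 nA

4.98 nA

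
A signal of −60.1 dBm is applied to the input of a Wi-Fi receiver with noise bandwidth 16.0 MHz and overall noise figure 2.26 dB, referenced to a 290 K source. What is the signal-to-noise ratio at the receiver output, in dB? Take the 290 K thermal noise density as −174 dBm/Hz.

Noise floor: N = −174 + 10 log₁₀(B) + NF
10 log₁₀(1.60×10⁷) = 72.04 dB
N = −174 + 72.04 + 2.26 = −99.70 dBm
SNR = P_sig − N = −60.1 − (−99.70) = 39.60 dB → 39.6 dB

39.6 dB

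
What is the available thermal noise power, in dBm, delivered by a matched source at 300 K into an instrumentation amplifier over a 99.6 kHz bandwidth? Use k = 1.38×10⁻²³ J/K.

P_n = kTB = 1.38×10⁻²³ × 300 × 9.96×10⁴ = 4.12×10⁻¹⁶ W
In dBm: 10 log₁₀(4.12×10⁻¹⁶ / 10⁻³) = −123.8 dBm

−123.8 dBm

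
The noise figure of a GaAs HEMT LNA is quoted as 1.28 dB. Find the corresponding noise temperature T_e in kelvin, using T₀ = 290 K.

99.4 K

F = 10^(1.28/10) = 1.34276
T_e = (F − 1)·T₀ = (1.34276 − 1) × 290 = 99.4 K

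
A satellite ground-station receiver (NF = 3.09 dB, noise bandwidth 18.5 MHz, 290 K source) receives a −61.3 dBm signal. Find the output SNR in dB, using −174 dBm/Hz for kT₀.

Noise floor: N = −174 + 10 log₁₀(B) + NF
10 log₁₀(1.85×10⁷) = 72.67 dB
N = −174 + 72.67 + 3.09 = −98.24 dBm
SNR = P_sig − N = −61.3 − (−98.24) = 36.94 dB → 36.9 dB

36.9 dB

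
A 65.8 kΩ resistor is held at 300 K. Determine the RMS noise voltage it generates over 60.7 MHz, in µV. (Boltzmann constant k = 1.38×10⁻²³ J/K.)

V_n = √(4kTRB)
4kTRB = 4 × 1.38×10⁻²³ × 300 × 6.58×10⁴ × 6.07×10⁷ = 6.61×10⁻⁸ V²
V_n = √(6.61×10⁻⁸) = 2.57×10⁻⁴ V = 257 µV

257 µV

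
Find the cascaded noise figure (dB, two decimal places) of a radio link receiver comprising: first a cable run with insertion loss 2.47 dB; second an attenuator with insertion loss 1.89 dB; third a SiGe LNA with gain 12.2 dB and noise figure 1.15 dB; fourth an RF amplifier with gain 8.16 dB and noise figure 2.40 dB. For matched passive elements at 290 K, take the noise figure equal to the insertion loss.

Convert to linear (a loss of L dB is a gain of −L dB): F_i = 10^(NF_i/10), G_i = 10^(G_i,dB/10)
  Stage 1: F_1 = 10^(2.47/10) = 1.766, G_1 = 10^(−2.47/10) = 0.5662
  Stage 2: F_2 = 10^(1.89/10) = 1.545, G_2 = 10^(−1.89/10) = 0.6471
  Stage 3: F_3 = 10^(1.15/10) = 1.303, G_3 = 10^(12.2/10) = 16.60
  Stage 4: F_4 = 10^(2.40/10) = 1.738, G_4 = 10^(8.16/10) = 6.546
Friis cascade:
  F = 1.766 + (1.545 − 1)/0.5662 + (1.303 − 1)/0.3664 + (1.738 − 1)/6.081 = 3.678
NF = 10 log₁₀(3.678) = 5.66 dB

5.66 dB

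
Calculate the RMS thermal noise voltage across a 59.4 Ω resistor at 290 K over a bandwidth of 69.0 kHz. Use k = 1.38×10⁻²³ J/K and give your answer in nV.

V_n = √(4kTRB)
4kTRB = 4 × 1.38×10⁻²³ × 290 × 5.94×10¹ × 6.90×10⁴ = 6.56×10⁻¹⁴ V²
V_n = √(6.56×10⁻¹⁴) = 2.56×10⁻⁷ V = 256 nV

256 nV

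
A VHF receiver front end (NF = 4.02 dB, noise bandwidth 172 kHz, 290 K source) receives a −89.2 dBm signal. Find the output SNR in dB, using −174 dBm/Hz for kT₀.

28.4 dB

Noise floor: N = −174 + 10 log₁₀(B) + NF
10 log₁₀(1.72×10⁵) = 52.36 dB
N = −174 + 52.36 + 4.02 = −117.62 dBm
SNR = P_sig − N = −89.2 − (−117.62) = 28.42 dB → 28.4 dB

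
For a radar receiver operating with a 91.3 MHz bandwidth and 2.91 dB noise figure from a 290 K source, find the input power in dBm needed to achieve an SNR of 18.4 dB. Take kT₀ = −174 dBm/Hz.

−73.1 dBm

Sensitivity = −174 + 10 log₁₀(B) + NF + SNR_min
= −174 + 79.6 + 2.91 + 18.4
= −73.09 dBm → −73.1 dBm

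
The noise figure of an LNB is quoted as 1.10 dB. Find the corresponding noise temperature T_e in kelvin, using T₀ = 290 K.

F = 10^(1.10/10) = 1.28825
T_e = (F − 1)·T₀ = (1.28825 − 1) × 290 = 83.6 K

83.6 K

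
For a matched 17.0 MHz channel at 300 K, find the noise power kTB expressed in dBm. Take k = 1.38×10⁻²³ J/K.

P_n = kTB = 1.38×10⁻²³ × 300 × 1.70×10⁷ = 7.04×10⁻¹⁴ W
In dBm: 10 log₁₀(7.04×10⁻¹⁴ / 10⁻³) = −101.5 dBm

−101.5 dBm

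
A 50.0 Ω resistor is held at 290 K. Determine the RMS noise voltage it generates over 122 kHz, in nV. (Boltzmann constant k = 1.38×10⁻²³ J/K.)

312 nV

V_n = √(4kTRB)
4kTRB = 4 × 1.38×10⁻²³ × 290 × 5.00×10¹ × 1.22×10⁵ = 9.76×10⁻¹⁴ V²
V_n = √(9.76×10⁻¹⁴) = 3.12×10⁻⁷ V = 312 nV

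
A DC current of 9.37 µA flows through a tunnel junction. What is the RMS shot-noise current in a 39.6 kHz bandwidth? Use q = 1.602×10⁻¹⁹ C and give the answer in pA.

345 pA

I_n = √(2qI·B)
2qI·B = 2 × 1.602×10⁻¹⁹ × 9.37×10⁻⁶ × 3.96×10⁴ = 1.19×10⁻¹⁹ A²
I_n = √(1.19×10⁻¹⁹) = 3.45×10⁻¹⁰ A = 345 pA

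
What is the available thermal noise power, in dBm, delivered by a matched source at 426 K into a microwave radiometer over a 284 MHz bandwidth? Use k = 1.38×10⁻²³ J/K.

P_n = kTB = 1.38×10⁻²³ × 426 × 2.84×10⁸ = 1.67×10⁻¹² W
In dBm: 10 log₁₀(1.67×10⁻¹² / 10⁻³) = −87.8 dBm

−87.8 dBm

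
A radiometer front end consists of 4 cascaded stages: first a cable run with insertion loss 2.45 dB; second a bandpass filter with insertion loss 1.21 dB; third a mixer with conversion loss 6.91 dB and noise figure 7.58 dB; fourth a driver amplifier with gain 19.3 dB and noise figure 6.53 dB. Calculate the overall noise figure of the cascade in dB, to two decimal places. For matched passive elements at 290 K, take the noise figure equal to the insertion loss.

Convert to linear (a loss of L dB is a gain of −L dB): F_i = 10^(NF_i/10), G_i = 10^(G_i,dB/10)
  Stage 1: F_1 = 10^(2.45/10) = 1.758, G_1 = 10^(−2.45/10) = 0.5689
  Stage 2: F_2 = 10^(1.21/10) = 1.321, G_2 = 10^(−1.21/10) = 0.7568
  Stage 3: F_3 = 10^(7.58/10) = 5.728, G_3 = 10^(−6.91/10) = 0.2037
  Stage 4: F_4 = 10^(6.53/10) = 4.498, G_4 = 10^(19.3/10) = 85.11
Friis cascade:
  F = 1.758 + (1.321 − 1)/0.5689 + (5.728 − 1)/0.4305 + (4.498 − 1)/0.08770 = 53.19
NF = 10 log₁₀(53.19) = 17.26 dB

17.26 dB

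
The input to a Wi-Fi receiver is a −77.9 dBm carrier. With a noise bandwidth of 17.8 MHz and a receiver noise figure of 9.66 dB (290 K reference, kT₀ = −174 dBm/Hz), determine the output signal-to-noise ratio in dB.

13.9 dB

Noise floor: N = −174 + 10 log₁₀(B) + NF
10 log₁₀(1.78×10⁷) = 72.5 dB
N = −174 + 72.5 + 9.66 = −91.84 dBm
SNR = P_sig − N = −77.9 − (−91.84) = 13.94 dB → 13.9 dB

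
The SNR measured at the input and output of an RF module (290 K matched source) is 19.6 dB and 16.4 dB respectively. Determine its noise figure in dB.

NF (dB) = SNR_in(dB) − SNR_out(dB) when the source is at T₀
NF = 19.6 − 16.4 = 3.2 dB

3.2 dB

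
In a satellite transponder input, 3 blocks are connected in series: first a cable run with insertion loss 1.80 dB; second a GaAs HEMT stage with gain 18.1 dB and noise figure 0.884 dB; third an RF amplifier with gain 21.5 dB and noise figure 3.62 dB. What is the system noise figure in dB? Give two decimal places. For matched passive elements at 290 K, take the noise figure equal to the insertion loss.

2.75 dB

Convert to linear (a loss of L dB is a gain of −L dB): F_i = 10^(NF_i/10), G_i = 10^(G_i,dB/10)
  Stage 1: F_1 = 10^(1.80/10) = 1.514, G_1 = 10^(−1.80/10) = 0.6607
  Stage 2: F_2 = 10^(0.884/10) = 1.226, G_2 = 10^(18.1/10) = 64.57
  Stage 3: F_3 = 10^(3.62/10) = 2.301, G_3 = 10^(21.5/10) = 141.3
Friis cascade:
  F = 1.514 + (1.226 − 1)/0.6607 + (2.301 − 1)/42.66 = 1.886
NF = 10 log₁₀(1.886) = 2.75 dB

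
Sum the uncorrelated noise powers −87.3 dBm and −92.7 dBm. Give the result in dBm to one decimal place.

−86.2 dBm

Convert to linear, add, convert back:
P₁ = 1.86×10⁻¹² W, P₂ = 5.37×10⁻¹³ W
P_tot = 2.40×10⁻¹² W → 10 log₁₀(P_tot / 10⁻³) = −86.2 dBm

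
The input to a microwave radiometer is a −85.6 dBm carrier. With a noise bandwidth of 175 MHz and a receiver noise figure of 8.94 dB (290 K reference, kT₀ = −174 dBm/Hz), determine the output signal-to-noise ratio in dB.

−3.0 dB

Noise floor: N = −174 + 10 log₁₀(B) + NF
10 log₁₀(1.75×10⁸) = 82.43 dB
N = −174 + 82.43 + 8.94 = −82.63 dBm
SNR = P_sig − N = −85.6 − (−82.63) = −2.97 dB → −3.0 dB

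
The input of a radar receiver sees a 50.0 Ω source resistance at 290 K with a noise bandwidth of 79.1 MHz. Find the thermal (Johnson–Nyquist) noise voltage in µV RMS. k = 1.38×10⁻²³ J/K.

V_n = √(4kTRB)
4kTRB = 4 × 1.38×10⁻²³ × 290 × 5.00×10¹ × 7.91×10⁷ = 6.33×10⁻¹¹ V²
V_n = √(6.33×10⁻¹¹) = 7.96×10⁻⁶ V = 7.96 µV

7.96 µV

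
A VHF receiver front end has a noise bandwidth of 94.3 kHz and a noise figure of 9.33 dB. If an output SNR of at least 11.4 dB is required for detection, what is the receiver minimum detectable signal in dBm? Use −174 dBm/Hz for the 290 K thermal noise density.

Sensitivity = −174 + 10 log₁₀(B) + NF + SNR_min
= −174 + 49.75 + 9.33 + 11.4
= −103.52 dBm → −103.5 dBm

−103.5 dBm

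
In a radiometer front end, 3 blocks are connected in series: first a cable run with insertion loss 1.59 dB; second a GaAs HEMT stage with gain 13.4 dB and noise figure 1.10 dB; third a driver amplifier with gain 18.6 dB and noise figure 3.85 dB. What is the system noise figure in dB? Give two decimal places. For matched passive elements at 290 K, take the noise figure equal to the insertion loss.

Convert to linear (a loss of L dB is a gain of −L dB): F_i = 10^(NF_i/10), G_i = 10^(G_i,dB/10)
  Stage 1: F_1 = 10^(1.59/10) = 1.442, G_1 = 10^(−1.59/10) = 0.6934
  Stage 2: F_2 = 10^(1.10/10) = 1.288, G_2 = 10^(13.4/10) = 21.88
  Stage 3: F_3 = 10^(3.85/10) = 2.427, G_3 = 10^(18.6/10) = 72.44
Friis cascade:
  F = 1.442 + (1.288 − 1)/0.6934 + (2.427 − 1)/15.17 = 1.952
NF = 10 log₁₀(1.952) = 2.90 dB

2.90 dB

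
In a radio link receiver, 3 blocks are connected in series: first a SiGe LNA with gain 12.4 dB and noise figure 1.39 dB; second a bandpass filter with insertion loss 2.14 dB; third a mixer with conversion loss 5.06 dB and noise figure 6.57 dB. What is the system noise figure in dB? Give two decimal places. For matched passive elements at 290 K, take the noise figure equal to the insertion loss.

2.42 dB

Convert to linear (a loss of L dB is a gain of −L dB): F_i = 10^(NF_i/10), G_i = 10^(G_i,dB/10)
  Stage 1: F_1 = 10^(1.39/10) = 1.377, G_1 = 10^(12.4/10) = 17.38
  Stage 2: F_2 = 10^(2.14/10) = 1.637, G_2 = 10^(−2.14/10) = 0.6109
  Stage 3: F_3 = 10^(6.57/10) = 4.539, G_3 = 10^(−5.06/10) = 0.3119
Friis cascade:
  F = 1.377 + (1.637 − 1)/17.38 + (4.539 − 1)/10.62 = 1.747
NF = 10 log₁₀(1.747) = 2.42 dB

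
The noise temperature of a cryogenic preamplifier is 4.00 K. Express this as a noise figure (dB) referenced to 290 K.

F = 1 + T_e/T₀ = 1 + 4.00/290 = 1.01379
NF = 10 log₁₀(1.01379) = 0.059 dB

0.059 dB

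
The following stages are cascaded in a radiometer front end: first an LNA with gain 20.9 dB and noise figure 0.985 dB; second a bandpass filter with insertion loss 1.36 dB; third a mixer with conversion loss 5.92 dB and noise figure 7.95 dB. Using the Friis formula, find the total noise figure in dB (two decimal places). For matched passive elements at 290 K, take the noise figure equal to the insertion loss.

Convert to linear (a loss of L dB is a gain of −L dB): F_i = 10^(NF_i/10), G_i = 10^(G_i,dB/10)
  Stage 1: F_1 = 10^(0.985/10) = 1.255, G_1 = 10^(20.9/10) = 123.0
  Stage 2: F_2 = 10^(1.36/10) = 1.368, G_2 = 10^(−1.36/10) = 0.7311
  Stage 3: F_3 = 10^(7.95/10) = 6.237, G_3 = 10^(−5.92/10) = 0.2559
Friis cascade:
  F = 1.255 + (1.368 − 1)/123.0 + (6.237 − 1)/89.95 = 1.316
NF = 10 log₁₀(1.316) = 1.19 dB

1.19 dB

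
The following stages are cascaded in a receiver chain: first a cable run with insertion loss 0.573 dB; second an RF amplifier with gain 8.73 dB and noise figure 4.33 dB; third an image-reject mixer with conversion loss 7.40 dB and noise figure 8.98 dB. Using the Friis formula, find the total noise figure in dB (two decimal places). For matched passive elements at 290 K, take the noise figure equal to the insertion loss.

6.18 dB

Convert to linear (a loss of L dB is a gain of −L dB): F_i = 10^(NF_i/10), G_i = 10^(G_i,dB/10)
  Stage 1: F_1 = 10^(0.573/10) = 1.141, G_1 = 10^(−0.573/10) = 0.8764
  Stage 2: F_2 = 10^(4.33/10) = 2.710, G_2 = 10^(8.73/10) = 7.464
  Stage 3: F_3 = 10^(8.98/10) = 7.907, G_3 = 10^(−7.40/10) = 0.1820
Friis cascade:
  F = 1.141 + (2.710 − 1)/0.8764 + (7.907 − 1)/6.542 = 4.148
NF = 10 log₁₀(4.148) = 6.18 dB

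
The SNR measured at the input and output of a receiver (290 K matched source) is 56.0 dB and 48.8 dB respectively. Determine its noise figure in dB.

NF (dB) = SNR_in(dB) − SNR_out(dB) when the source is at T₀
NF = 56.0 − 48.8 = 7.2 dB

7.2 dB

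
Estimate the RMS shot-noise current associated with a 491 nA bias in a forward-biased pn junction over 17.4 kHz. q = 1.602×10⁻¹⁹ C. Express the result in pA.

52.3 pA

I_n = √(2qI·B)
2qI·B = 2 × 1.602×10⁻¹⁹ × 4.91×10⁻⁷ × 1.74×10⁴ = 2.74×10⁻²¹ A²
I_n = √(2.74×10⁻²¹) = 5.23×10⁻¹¹ A = 52.3 pA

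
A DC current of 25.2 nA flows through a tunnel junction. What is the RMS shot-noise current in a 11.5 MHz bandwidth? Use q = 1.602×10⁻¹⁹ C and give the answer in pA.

305 pA

I_n = √(2qI·B)
2qI·B = 2 × 1.602×10⁻¹⁹ × 2.52×10⁻⁸ × 1.15×10⁷ = 9.29×10⁻²⁰ A²
I_n = √(9.29×10⁻²⁰) = 3.05×10⁻¹⁰ A = 305 pA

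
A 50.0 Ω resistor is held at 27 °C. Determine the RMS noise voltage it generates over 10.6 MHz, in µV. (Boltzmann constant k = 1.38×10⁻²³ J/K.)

2.96 µV

T = 27 °C + 273.15 = 300.15 K
V_n = √(4kTRB)
4kTRB = 4 × 1.38×10⁻²³ × 300.15 × 5.00×10¹ × 1.06×10⁷ = 8.78×10⁻¹² V²
V_n = √(8.78×10⁻¹²) = 2.96×10⁻⁶ V = 2.96 µV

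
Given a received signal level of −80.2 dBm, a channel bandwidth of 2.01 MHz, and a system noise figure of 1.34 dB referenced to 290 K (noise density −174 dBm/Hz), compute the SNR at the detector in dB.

29.4 dB

Noise floor: N = −174 + 10 log₁₀(B) + NF
10 log₁₀(2.01×10⁶) = 63.03 dB
N = −174 + 63.03 + 1.34 = −109.63 dBm
SNR = P_sig − N = −80.2 − (−109.63) = 29.43 dB → 29.4 dB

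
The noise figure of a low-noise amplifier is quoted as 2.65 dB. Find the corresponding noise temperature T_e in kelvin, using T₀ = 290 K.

244 K

F = 10^(2.65/10) = 1.84077
T_e = (F − 1)·T₀ = (1.84077 − 1) × 290 = 244 K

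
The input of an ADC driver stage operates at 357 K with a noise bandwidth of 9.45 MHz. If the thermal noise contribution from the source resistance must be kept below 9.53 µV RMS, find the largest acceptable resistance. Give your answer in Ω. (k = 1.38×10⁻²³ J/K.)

Johnson–Nyquist: V_n = √(4kTRB) ⇒ R = V_n² / (4kTB)
4kTB = 4 × 1.38×10⁻²³ × 357 × 9.45×10⁶ = 1.86×10⁻¹³
R = (9.53×10⁻⁶)² / 1.86×10⁻¹³ = 4.88×10² Ω = 488 Ω

488 Ω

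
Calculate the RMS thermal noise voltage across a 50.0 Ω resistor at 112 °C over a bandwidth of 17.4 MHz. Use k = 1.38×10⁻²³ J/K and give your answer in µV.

T = 112 °C + 273.15 = 385.15 K
V_n = √(4kTRB)
4kTRB = 4 × 1.38×10⁻²³ × 385.15 × 5.00×10¹ × 1.74×10⁷ = 1.85×10⁻¹¹ V²
V_n = √(1.85×10⁻¹¹) = 4.30×10⁻⁶ V = 4.30 µV

4.30 µV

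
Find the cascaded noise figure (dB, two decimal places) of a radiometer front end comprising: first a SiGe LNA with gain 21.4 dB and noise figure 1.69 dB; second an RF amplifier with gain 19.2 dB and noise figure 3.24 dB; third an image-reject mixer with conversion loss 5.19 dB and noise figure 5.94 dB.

Convert to linear (a loss of L dB is a gain of −L dB): F_i = 10^(NF_i/10), G_i = 10^(G_i,dB/10)
  Stage 1: F_1 = 10^(1.69/10) = 1.476, G_1 = 10^(21.4/10) = 138.0
  Stage 2: F_2 = 10^(3.24/10) = 2.109, G_2 = 10^(19.2/10) = 83.18
  Stage 3: F_3 = 10^(5.94/10) = 3.926, G_3 = 10^(−5.19/10) = 0.3027
Friis cascade:
  F = 1.476 + (2.109 − 1)/138.0 + (3.926 − 1)/1.148×10⁴ = 1.484
NF = 10 log₁₀(1.484) = 1.71 dB

1.71 dB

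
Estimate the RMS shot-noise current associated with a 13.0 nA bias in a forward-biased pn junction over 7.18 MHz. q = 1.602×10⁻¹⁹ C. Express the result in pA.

I_n = √(2qI·B)
2qI·B = 2 × 1.602×10⁻¹⁹ × 1.30×10⁻⁸ × 7.18×10⁶ = 2.99×10⁻²⁰ A²
I_n = √(2.99×10⁻²⁰) = 1.73×10⁻¹⁰ A = 173 pA

173 pA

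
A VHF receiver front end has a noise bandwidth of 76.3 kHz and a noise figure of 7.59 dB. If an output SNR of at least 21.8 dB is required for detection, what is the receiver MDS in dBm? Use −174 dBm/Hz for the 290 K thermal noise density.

−95.8 dBm

Sensitivity = −174 + 10 log₁₀(B) + NF + SNR_min
= −174 + 48.83 + 7.59 + 21.8
= −95.78 dBm → −95.8 dBm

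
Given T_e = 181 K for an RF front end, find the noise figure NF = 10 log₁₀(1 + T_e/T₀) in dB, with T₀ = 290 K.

2.11 dB

F = 1 + T_e/T₀ = 1 + 181/290 = 1.62414
NF = 10 log₁₀(1.62414) = 2.11 dB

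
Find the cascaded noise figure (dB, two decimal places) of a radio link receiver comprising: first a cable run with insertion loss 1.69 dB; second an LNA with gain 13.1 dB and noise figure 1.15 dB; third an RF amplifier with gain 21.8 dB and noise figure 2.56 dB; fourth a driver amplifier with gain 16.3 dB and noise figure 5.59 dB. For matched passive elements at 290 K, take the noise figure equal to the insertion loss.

2.97 dB

Convert to linear (a loss of L dB is a gain of −L dB): F_i = 10^(NF_i/10), G_i = 10^(G_i,dB/10)
  Stage 1: F_1 = 10^(1.69/10) = 1.476, G_1 = 10^(−1.69/10) = 0.6776
  Stage 2: F_2 = 10^(1.15/10) = 1.303, G_2 = 10^(13.1/10) = 20.42
  Stage 3: F_3 = 10^(2.56/10) = 1.803, G_3 = 10^(21.8/10) = 151.4
  Stage 4: F_4 = 10^(5.59/10) = 3.622, G_4 = 10^(16.3/10) = 42.66
Friis cascade:
  F = 1.476 + (1.303 − 1)/0.6776 + (1.803 − 1)/13.84 + (3.622 − 1)/2094 = 1.982
NF = 10 log₁₀(1.982) = 2.97 dB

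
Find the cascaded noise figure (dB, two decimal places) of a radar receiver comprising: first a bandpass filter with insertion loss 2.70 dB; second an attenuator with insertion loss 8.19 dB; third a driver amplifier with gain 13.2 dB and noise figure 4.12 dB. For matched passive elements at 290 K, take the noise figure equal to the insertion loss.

15.01 dB

Convert to linear (a loss of L dB is a gain of −L dB): F_i = 10^(NF_i/10), G_i = 10^(G_i,dB/10)
  Stage 1: F_1 = 10^(2.70/10) = 1.862, G_1 = 10^(−2.70/10) = 0.5370
  Stage 2: F_2 = 10^(8.19/10) = 6.592, G_2 = 10^(−8.19/10) = 0.1517
  Stage 3: F_3 = 10^(4.12/10) = 2.582, G_3 = 10^(13.2/10) = 20.89
Friis cascade:
  F = 1.862 + (6.592 − 1)/0.5370 + (2.582 − 1)/0.08147 = 31.70
NF = 10 log₁₀(31.70) = 15.01 dB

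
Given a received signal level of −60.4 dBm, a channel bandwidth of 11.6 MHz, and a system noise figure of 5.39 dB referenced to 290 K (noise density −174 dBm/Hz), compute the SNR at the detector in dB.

37.6 dB

Noise floor: N = −174 + 10 log₁₀(B) + NF
10 log₁₀(1.16×10⁷) = 70.64 dB
N = −174 + 70.64 + 5.39 = −97.97 dBm
SNR = P_sig − N = −60.4 − (−97.97) = 37.57 dB → 37.6 dB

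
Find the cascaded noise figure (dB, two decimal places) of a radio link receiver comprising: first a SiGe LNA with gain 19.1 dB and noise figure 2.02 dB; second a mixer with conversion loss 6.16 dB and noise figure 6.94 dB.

Convert to linear (a loss of L dB is a gain of −L dB): F_i = 10^(NF_i/10), G_i = 10^(G_i,dB/10)
  Stage 1: F_1 = 10^(2.02/10) = 1.592, G_1 = 10^(19.1/10) = 81.28
  Stage 2: F_2 = 10^(6.94/10) = 4.943, G_2 = 10^(−6.16/10) = 0.2421
Friis cascade:
  F = 1.592 + (4.943 − 1)/81.28 = 1.641
NF = 10 log₁₀(1.641) = 2.15 dB

2.15 dB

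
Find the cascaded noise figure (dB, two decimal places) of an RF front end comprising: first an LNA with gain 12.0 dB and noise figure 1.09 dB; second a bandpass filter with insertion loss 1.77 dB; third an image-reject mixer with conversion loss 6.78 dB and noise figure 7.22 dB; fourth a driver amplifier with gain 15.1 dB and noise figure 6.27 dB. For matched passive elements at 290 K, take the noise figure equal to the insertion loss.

Convert to linear (a loss of L dB is a gain of −L dB): F_i = 10^(NF_i/10), G_i = 10^(G_i,dB/10)
  Stage 1: F_1 = 10^(1.09/10) = 1.285, G_1 = 10^(12.0/10) = 15.85
  Stage 2: F_2 = 10^(1.77/10) = 1.503, G_2 = 10^(−1.77/10) = 0.6653
  Stage 3: F_3 = 10^(7.22/10) = 5.272, G_3 = 10^(−6.78/10) = 0.2099
  Stage 4: F_4 = 10^(6.27/10) = 4.236, G_4 = 10^(15.1/10) = 32.36
Friis cascade:
  F = 1.285 + (1.503 − 1)/15.85 + (5.272 − 1)/10.54 + (4.236 − 1)/2.213 = 3.185
NF = 10 log₁₀(3.185) = 5.03 dB

5.03 dB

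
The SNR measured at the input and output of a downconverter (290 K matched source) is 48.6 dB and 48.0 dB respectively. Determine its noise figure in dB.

NF (dB) = SNR_in(dB) − SNR_out(dB) when the source is at T₀
NF = 48.6 − 48.0 = 0.6 dB

0.6 dB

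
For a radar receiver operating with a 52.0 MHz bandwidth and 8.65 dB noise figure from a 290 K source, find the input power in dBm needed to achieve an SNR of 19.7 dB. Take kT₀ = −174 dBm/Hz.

Sensitivity = −174 + 10 log₁₀(B) + NF + SNR_min
= −174 + 77.16 + 8.65 + 19.7
= −68.49 dBm → −68.5 dBm

−68.5 dBm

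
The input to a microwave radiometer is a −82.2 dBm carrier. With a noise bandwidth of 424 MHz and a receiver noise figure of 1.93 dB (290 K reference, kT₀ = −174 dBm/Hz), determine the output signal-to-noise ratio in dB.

Noise floor: N = −174 + 10 log₁₀(B) + NF
10 log₁₀(4.24×10⁸) = 86.27 dB
N = −174 + 86.27 + 1.93 = −85.80 dBm
SNR = P_sig − N = −82.2 − (−85.80) = 3.60 dB → 3.6 dB

3.6 dB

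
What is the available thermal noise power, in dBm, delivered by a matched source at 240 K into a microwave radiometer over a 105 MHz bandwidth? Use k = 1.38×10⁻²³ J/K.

−94.6 dBm

P_n = kTB = 1.38×10⁻²³ × 240 × 1.05×10⁸ = 3.48×10⁻¹³ W
In dBm: 10 log₁₀(3.48×10⁻¹³ / 10⁻³) = −94.6 dBm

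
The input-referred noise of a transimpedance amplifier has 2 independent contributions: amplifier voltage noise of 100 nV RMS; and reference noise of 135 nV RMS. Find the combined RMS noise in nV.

Uncorrelated sources add in power (mean-square): V_tot = √(ΣV_i²)
V_tot = √[(1.00×10⁻⁷)² + (1.35×10⁻⁷)²] = 1.68×10⁻⁷ V = 168 nV

168 nV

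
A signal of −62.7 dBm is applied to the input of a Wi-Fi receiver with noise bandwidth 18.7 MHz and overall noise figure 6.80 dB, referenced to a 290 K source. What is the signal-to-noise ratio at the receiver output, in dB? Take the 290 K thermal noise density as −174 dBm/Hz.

31.8 dB

Noise floor: N = −174 + 10 log₁₀(B) + NF
10 log₁₀(1.87×10⁷) = 72.72 dB
N = −174 + 72.72 + 6.80 = −94.48 dBm
SNR = P_sig − N = −62.7 − (−94.48) = 31.78 dB → 31.8 dB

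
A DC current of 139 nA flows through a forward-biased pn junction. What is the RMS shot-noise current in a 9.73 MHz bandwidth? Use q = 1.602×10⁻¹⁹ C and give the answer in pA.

658 pA

I_n = √(2qI·B)
2qI·B = 2 × 1.602×10⁻¹⁹ × 1.39×10⁻⁷ × 9.73×10⁶ = 4.33×10⁻¹⁹ A²
I_n = √(4.33×10⁻¹⁹) = 6.58×10⁻¹⁰ A = 658 pA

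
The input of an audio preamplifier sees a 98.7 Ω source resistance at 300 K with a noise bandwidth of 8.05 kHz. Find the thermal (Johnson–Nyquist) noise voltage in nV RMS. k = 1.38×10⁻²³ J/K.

V_n = √(4kTRB)
4kTRB = 4 × 1.38×10⁻²³ × 300 × 9.87×10¹ × 8.05×10³ = 1.32×10⁻¹⁴ V²
V_n = √(1.32×10⁻¹⁴) = 1.15×10⁻⁷ V = 115 nV

115 nV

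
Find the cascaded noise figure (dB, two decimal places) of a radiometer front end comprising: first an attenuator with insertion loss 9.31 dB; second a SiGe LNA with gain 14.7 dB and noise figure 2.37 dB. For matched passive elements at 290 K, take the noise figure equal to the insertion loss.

11.68 dB

Convert to linear (a loss of L dB is a gain of −L dB): F_i = 10^(NF_i/10), G_i = 10^(G_i,dB/10)
  Stage 1: F_1 = 10^(9.31/10) = 8.531, G_1 = 10^(−9.31/10) = 0.1172
  Stage 2: F_2 = 10^(2.37/10) = 1.726, G_2 = 10^(14.7/10) = 29.51
Friis cascade:
  F = 8.531 + (1.726 − 1)/0.1172 = 14.72
NF = 10 log₁₀(14.72) = 11.68 dB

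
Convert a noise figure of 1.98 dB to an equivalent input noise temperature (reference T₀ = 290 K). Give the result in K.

168 K

F = 10^(1.98/10) = 1.57761
T_e = (F − 1)·T₀ = (1.57761 − 1) × 290 = 168 K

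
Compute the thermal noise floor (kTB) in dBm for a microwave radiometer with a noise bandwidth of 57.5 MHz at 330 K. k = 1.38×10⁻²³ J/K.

−95.8 dBm

P_n = kTB = 1.38×10⁻²³ × 330 × 5.75×10⁷ = 2.62×10⁻¹³ W
In dBm: 10 log₁₀(2.62×10⁻¹³ / 10⁻³) = −95.8 dBm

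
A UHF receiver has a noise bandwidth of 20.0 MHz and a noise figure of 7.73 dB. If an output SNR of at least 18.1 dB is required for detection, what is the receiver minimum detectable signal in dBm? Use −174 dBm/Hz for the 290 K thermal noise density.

Sensitivity = −174 + 10 log₁₀(B) + NF + SNR_min
= −174 + 73.01 + 7.73 + 18.1
= −75.16 dBm → −75.2 dBm

−75.2 dBm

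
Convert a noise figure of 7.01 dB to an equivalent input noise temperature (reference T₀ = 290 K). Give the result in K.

1167 K

F = 10^(7.01/10) = 5.02343
T_e = (F − 1)·T₀ = (5.02343 − 1) × 290 = 1167 K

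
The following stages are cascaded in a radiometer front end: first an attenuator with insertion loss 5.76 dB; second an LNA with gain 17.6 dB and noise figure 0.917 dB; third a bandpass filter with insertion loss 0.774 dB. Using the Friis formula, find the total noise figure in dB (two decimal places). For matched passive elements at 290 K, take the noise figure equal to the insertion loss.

6.69 dB

Convert to linear (a loss of L dB is a gain of −L dB): F_i = 10^(NF_i/10), G_i = 10^(G_i,dB/10)
  Stage 1: F_1 = 10^(5.76/10) = 3.767, G_1 = 10^(−5.76/10) = 0.2655
  Stage 2: F_2 = 10^(0.917/10) = 1.235, G_2 = 10^(17.6/10) = 57.54
  Stage 3: F_3 = 10^(0.774/10) = 1.195, G_3 = 10^(−0.774/10) = 0.8368
Friis cascade:
  F = 3.767 + (1.235 − 1)/0.2655 + (1.195 − 1)/15.28 = 4.665
NF = 10 log₁₀(4.665) = 6.69 dB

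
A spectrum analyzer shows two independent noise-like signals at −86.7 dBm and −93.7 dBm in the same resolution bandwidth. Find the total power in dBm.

−85.9 dBm

Convert to linear, add, convert back:
P₁ = 2.14×10⁻¹² W, P₂ = 4.27×10⁻¹³ W
P_tot = 2.56×10⁻¹² W → 10 log₁₀(P_tot / 10⁻³) = −85.9 dBm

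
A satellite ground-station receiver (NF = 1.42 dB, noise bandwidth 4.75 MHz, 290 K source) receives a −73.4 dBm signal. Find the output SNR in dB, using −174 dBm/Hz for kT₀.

32.4 dB

Noise floor: N = −174 + 10 log₁₀(B) + NF
10 log₁₀(4.75×10⁶) = 66.77 dB
N = −174 + 66.77 + 1.42 = −105.81 dBm
SNR = P_sig − N = −73.4 − (−105.81) = 32.41 dB → 32.4 dB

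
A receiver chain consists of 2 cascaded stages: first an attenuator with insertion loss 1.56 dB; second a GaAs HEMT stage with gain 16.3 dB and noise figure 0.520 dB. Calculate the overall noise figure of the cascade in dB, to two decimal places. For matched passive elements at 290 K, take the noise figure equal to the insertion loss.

Convert to linear (a loss of L dB is a gain of −L dB): F_i = 10^(NF_i/10), G_i = 10^(G_i,dB/10)
  Stage 1: F_1 = 10^(1.56/10) = 1.432, G_1 = 10^(−1.56/10) = 0.6982
  Stage 2: F_2 = 10^(0.520/10) = 1.127, G_2 = 10^(16.3/10) = 42.66
Friis cascade:
  F = 1.432 + (1.127 − 1)/0.6982 = 1.614
NF = 10 log₁₀(1.614) = 2.08 dB

2.08 dB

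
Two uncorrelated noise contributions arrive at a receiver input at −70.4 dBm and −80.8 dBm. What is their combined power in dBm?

−70.0 dBm

Convert to linear, add, convert back:
P₁ = 9.12×10⁻¹¹ W, P₂ = 8.32×10⁻¹² W
P_tot = 9.95×10⁻¹¹ W → 10 log₁₀(P_tot / 10⁻³) = −70.0 dBm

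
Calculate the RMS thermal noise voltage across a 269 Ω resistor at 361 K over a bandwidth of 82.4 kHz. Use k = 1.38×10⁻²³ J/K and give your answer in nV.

V_n = √(4kTRB)
4kTRB = 4 × 1.38×10⁻²³ × 361 × 2.69×10² × 8.24×10⁴ = 4.42×10⁻¹³ V²
V_n = √(4.42×10⁻¹³) = 6.65×10⁻⁷ V = 665 nV

665 nV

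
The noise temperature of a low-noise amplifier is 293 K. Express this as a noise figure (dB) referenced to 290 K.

F = 1 + T_e/T₀ = 1 + 293/290 = 2.01034
NF = 10 log₁₀(2.01034) = 3.03 dB

3.03 dB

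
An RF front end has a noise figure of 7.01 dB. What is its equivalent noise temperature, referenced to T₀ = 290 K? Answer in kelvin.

F = 10^(7.01/10) = 5.02343
T_e = (F − 1)·T₀ = (5.02343 − 1) × 290 = 1167 K

1167 K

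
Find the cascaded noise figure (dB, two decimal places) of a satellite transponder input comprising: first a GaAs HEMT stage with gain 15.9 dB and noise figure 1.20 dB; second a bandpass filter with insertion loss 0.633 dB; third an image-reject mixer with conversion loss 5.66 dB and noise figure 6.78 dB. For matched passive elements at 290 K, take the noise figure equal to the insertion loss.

Convert to linear (a loss of L dB is a gain of −L dB): F_i = 10^(NF_i/10), G_i = 10^(G_i,dB/10)
  Stage 1: F_1 = 10^(1.20/10) = 1.318, G_1 = 10^(15.9/10) = 38.90
  Stage 2: F_2 = 10^(0.633/10) = 1.157, G_2 = 10^(−0.633/10) = 0.8644
  Stage 3: F_3 = 10^(6.78/10) = 4.764, G_3 = 10^(−5.66/10) = 0.2716
Friis cascade:
  F = 1.318 + (1.157 − 1)/38.90 + (4.764 − 1)/33.63 = 1.434
NF = 10 log₁₀(1.434) = 1.57 dB

1.57 dB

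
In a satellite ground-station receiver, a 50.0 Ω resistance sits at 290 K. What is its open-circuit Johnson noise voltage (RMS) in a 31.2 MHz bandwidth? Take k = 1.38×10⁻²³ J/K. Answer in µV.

V_n = √(4kTRB)
4kTRB = 4 × 1.38×10⁻²³ × 290 × 5.00×10¹ × 3.12×10⁷ = 2.50×10⁻¹¹ V²
V_n = √(2.50×10⁻¹¹) = 5.00×10⁻⁶ V = 5.00 µV

5.00 µV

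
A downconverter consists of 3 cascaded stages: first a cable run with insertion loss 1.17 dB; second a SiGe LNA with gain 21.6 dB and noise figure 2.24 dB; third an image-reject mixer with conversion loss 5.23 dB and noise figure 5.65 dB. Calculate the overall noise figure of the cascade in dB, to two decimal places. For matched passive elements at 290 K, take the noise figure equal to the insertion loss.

3.46 dB

Convert to linear (a loss of L dB is a gain of −L dB): F_i = 10^(NF_i/10), G_i = 10^(G_i,dB/10)
  Stage 1: F_1 = 10^(1.17/10) = 1.309, G_1 = 10^(−1.17/10) = 0.7638
  Stage 2: F_2 = 10^(2.24/10) = 1.675, G_2 = 10^(21.6/10) = 144.5
  Stage 3: F_3 = 10^(5.65/10) = 3.673, G_3 = 10^(−5.23/10) = 0.2999
Friis cascade:
  F = 1.309 + (1.675 − 1)/0.7638 + (3.673 − 1)/110.4 = 2.217
NF = 10 log₁₀(2.217) = 3.46 dB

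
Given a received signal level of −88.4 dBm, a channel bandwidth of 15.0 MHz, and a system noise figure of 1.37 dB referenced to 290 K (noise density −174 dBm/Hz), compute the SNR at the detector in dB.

12.5 dB

Noise floor: N = −174 + 10 log₁₀(B) + NF
10 log₁₀(1.50×10⁷) = 71.76 dB
N = −174 + 71.76 + 1.37 = −100.87 dBm
SNR = P_sig − N = −88.4 − (−100.87) = 12.47 dB → 12.5 dB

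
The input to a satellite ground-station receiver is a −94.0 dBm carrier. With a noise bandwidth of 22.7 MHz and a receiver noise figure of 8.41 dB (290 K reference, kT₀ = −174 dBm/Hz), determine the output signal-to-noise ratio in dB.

Noise floor: N = −174 + 10 log₁₀(B) + NF
10 log₁₀(2.27×10⁷) = 73.56 dB
N = −174 + 73.56 + 8.41 = −92.03 dBm
SNR = P_sig − N = −94.0 − (−92.03) = −1.97 dB → −2.0 dB

−2.0 dB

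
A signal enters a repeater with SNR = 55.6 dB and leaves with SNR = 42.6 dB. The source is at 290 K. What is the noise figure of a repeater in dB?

NF (dB) = SNR_in(dB) − SNR_out(dB) when the source is at T₀
NF = 55.6 − 42.6 = 13.0 dB

13.0 dB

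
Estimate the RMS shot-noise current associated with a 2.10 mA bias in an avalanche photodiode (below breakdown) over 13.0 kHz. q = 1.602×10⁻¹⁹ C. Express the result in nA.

I_n = √(2qI·B)
2qI·B = 2 × 1.602×10⁻¹⁹ × 2.10×10⁻³ × 1.30×10⁴ = 8.75×10⁻¹⁸ A²
I_n = √(8.75×10⁻¹⁸) = 2.96×10⁻⁹ A = 2.96 nA

2.96 nA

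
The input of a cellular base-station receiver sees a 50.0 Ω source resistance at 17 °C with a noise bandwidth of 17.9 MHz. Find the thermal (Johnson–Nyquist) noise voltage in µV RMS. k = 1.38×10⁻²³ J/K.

3.79 µV

T = 17 °C + 273.15 = 290.15 K
V_n = √(4kTRB)
4kTRB = 4 × 1.38×10⁻²³ × 290.15 × 5.00×10¹ × 1.79×10⁷ = 1.43×10⁻¹¹ V²
V_n = √(1.43×10⁻¹¹) = 3.79×10⁻⁶ V = 3.79 µV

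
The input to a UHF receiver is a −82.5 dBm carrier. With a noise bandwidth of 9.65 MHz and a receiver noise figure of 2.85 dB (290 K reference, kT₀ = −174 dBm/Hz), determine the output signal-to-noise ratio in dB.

Noise floor: N = −174 + 10 log₁₀(B) + NF
10 log₁₀(9.65×10⁶) = 69.85 dB
N = −174 + 69.85 + 2.85 = −101.30 dBm
SNR = P_sig − N = −82.5 − (−101.30) = 18.80 dB → 18.8 dB

18.8 dB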